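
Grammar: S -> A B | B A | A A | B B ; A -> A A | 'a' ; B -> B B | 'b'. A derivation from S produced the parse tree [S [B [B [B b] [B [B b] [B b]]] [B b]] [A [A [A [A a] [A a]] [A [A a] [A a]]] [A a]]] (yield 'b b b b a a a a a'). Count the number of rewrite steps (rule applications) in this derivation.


Every bracketed nonterminal node [X ...] in the tree is produced by exactly one rule application.
Reading the tree off as a leftmost derivation:
  Step 1: S  =>  B A   (applied S -> B A)
  Step 2: B A  =>  B B A   (applied B -> B B)
  Step 3: B B A  =>  B B B A   (applied B -> B B)
  Step 4: B B B A  =>  b B B A   (applied B -> b)
  Step 5: b B B A  =>  b B B B A   (applied B -> B B)
  Step 6: b B B B A  =>  b b B B A   (applied B -> b)
  Step 7: b b B B A  =>  b b b B A   (applied B -> b)
  Step 8: b b b B A  =>  b b b b A   (applied B -> b)
  Step 9: b b b b A  =>  b b b b A A   (applied A -> A A)
  Step 10: b b b b A A  =>  b b b b A A A   (applied A -> A A)
  Step 11: b b b b A A A  =>  b b b b A A A A   (applied A -> A A)
  Step 12: b b b b A A A A  =>  b b b b a A A A   (applied A -> a)
  Step 13: b b b b a A A A  =>  b b b b a a A A   (applied A -> a)
  Step 14: b b b b a a A A  =>  b b b b a a A A A   (applied A -> A A)
  Step 15: b b b b a a A A A  =>  b b b b a a a A A   (applied A -> a)
  Step 16: b b b b a a a A A  =>  b b b b a a a a A   (applied A -> a)
  Step 17: b b b b a a a a A  =>  b b b b a a a a a   (applied A -> a)
Final yield: b b b b a a a a a
Total rewrite steps: 17

17


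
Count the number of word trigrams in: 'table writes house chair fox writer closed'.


Word trigrams from [7] words:
  Trigram 1: (table writes house)
  Trigram 2: (writes house chair)
  Trigram 3: (house chair fox)
  Trigram 4: (chair fox writer)
  Trigram 5: (fox writer closed)
Total word trigrams: 7 - 2 = 5

5


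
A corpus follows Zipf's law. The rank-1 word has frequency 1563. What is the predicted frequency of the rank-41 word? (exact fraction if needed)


Zipf's law: freq(rank) = f1 / rank
f1 = 1563, rank = 41
freq = 1563 / 41
GCD(1563, 41) = 1
Simplified: 1563/41

1563/41


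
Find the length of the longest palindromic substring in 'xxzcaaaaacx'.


Scanning 'xxzcaaaaacx' for palindromic substrings.
Substring at positions 3-9: 'caaaaac'.
Check: reverse('caaaaac') = 'caaaaac' -> palindrome confirmed.
Neighbouring characters ('z' / 'x') break symmetry, so it cannot extend further.
No longer palindromic substring exists; longest length = 7

7


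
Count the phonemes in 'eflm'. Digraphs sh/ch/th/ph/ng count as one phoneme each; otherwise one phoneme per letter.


Parsing 'eflm' greedily, digraphs first:
  'e' -> vowel phoneme (phonemes so far: 1)
  'f' -> consonant phoneme (phonemes so far: 2)
  'l' -> consonant phoneme (phonemes so far: 3)
  'm' -> consonant phoneme (phonemes so far: 4)
Total phonemes: 4

4


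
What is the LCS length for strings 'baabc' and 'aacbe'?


DP table for LCS of 'baabc' and 'aacbe':
       a  a  c  b  e
    0  0  0  0  0  0
  b 0  0  0  0  1  1
  a 0  1  1  1  1  1
  a 0  1  2  2  2  2
  b 0  1  2  2  3  3
  c 0  1  2  3  3  3
LCS: 'aab'
LCS length = 3

3


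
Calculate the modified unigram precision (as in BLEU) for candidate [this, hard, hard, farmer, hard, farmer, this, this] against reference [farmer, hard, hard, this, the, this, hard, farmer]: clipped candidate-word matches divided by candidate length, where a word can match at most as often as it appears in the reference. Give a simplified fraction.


Reference word counts: {'farmer': 2, 'hard': 3, 'the': 1, 'this': 2}
Checking each candidate word (with clipping):
  'this' -> in reference (ref count 2, used 1/2) -> match (matches: 1)
  'hard' -> in reference (ref count 3, used 1/3) -> match (matches: 2)
  'hard' -> in reference (ref count 3, used 2/3) -> match (matches: 3)
  'farmer' -> in reference (ref count 2, used 1/2) -> match (matches: 4)
  'hard' -> in reference (ref count 3, used 3/3) -> match (matches: 5)
  'farmer' -> in reference (ref count 2, used 2/2) -> match (matches: 6)
  'this' -> in reference (ref count 2, used 2/2) -> match (matches: 7)
  'this' -> ref count 2 already used up (2/2) -> clipped, no match (matches: 7)
Clipped matches: 7, Candidate length: 8
Precision = 7/8

7/8


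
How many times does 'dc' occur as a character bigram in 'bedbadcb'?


Scanning 'bedbadcb' for bigram 'dc':
  Position 0: 'be' -> no
  Position 1: 'ed' -> no
  Position 2: 'db' -> no
  Position 3: 'ba' -> no
  Position 4: 'ad' -> no
  Position 5: 'dc' -> MATCH
  Position 6: 'cb' -> no
Total matches: 1

1


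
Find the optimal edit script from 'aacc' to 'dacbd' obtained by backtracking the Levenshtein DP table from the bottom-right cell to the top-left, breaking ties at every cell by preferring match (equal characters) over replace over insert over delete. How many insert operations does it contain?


Edit distance = 3. Backtracking from cell (4, 5) with preference match > replace > insert > delete,
then listing the resulting alignment 'aacc' -> 'dacbd' left to right:
  Step 1: replace a->d
  Step 2: keep 'a'
  Step 3: keep 'c'
  Step 4: insert 'b' [insertion #1]
  Step 5: replace c->d
Total insertions: 1

1


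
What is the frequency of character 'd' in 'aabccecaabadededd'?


Scanning 'aabccecaabadededd' for 'd':
  Position 11: 'd' -> MATCH (count: 1)
  Position 13: 'd' -> MATCH (count: 2)
  Position 15: 'd' -> MATCH (count: 3)
  Position 16: 'd' -> MATCH (count: 4)
Total occurrences of 'd': 4

4


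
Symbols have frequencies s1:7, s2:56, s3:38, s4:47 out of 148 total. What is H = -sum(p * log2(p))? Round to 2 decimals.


Computing entropy H = -sum(p_i * log2(p_i)):
  s1: p = 7/148 = 0.0473, -p*log2(p) = 0.2082
  s2: p = 56/148 = 0.3784, -p*log2(p) = 0.5305
  s3: p = 38/148 = 0.2568, -p*log2(p) = 0.5036
  s4: p = 47/148 = 0.3176, -p*log2(p) = 0.5255
H = sum of terms = 1.7678
Rounded to 2 decimals: 1.77

1.77


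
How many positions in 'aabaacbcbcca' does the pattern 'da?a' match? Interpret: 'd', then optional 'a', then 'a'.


Pattern: da?a means 'd', then optional 'a', then 'a'.
Scanning 'aabaacbcbcca' position-by-position:
  Pos 0: window 'aab' -> no
  Pos 1: window 'aba' -> no
  Pos 2: window 'baa' -> no
  Pos 3: window 'aac' -> no
  Pos 4: window 'acb' -> no
  Pos 5: window 'cbc' -> no
  Pos 6: window 'bcb' -> no
  Pos 7: window 'cbc' -> no
  Pos 8: window 'bcc' -> no
  Pos 9: window 'cca' -> no
  Pos 10: window 'ca' -> no
  Pos 11: window 'a' -> no
Total matches: 0

0


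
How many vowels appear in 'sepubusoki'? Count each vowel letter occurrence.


Scanning each character of 'sepubusoki':
  Position 1: 's' -> consonant (running count: 0)
  Position 2: 'e' -> vowel (running count: 1)
  Position 3: 'p' -> consonant (running count: 1)
  Position 4: 'u' -> vowel (running count: 2)
  Position 5: 'b' -> consonant (running count: 2)
  Position 6: 'u' -> vowel (running count: 3)
  Position 7: 's' -> consonant (running count: 3)
  Position 8: 'o' -> vowel (running count: 4)
  Position 9: 'k' -> consonant (running count: 4)
  Position 10: 'i' -> vowel (running count: 5)
Total vowels: 5

5


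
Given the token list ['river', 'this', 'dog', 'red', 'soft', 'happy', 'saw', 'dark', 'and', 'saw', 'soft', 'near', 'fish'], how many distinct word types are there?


Listing all tokens and tracking unique types:
  Token 1: 'river' -> NEW (unique so far: 1)
  Token 2: 'this' -> NEW (unique so far: 2)
  Token 3: 'dog' -> NEW (unique so far: 3)
  Token 4: 'red' -> NEW (unique so far: 4)
  Token 5: 'soft' -> NEW (unique so far: 5)
  Token 6: 'happy' -> NEW (unique so far: 6)
  Token 7: 'saw' -> NEW (unique so far: 7)
  Token 8: 'dark' -> NEW (unique so far: 8)
  Token 9: 'and' -> NEW (unique so far: 9)
  Token 10: 'saw' -> duplicate (unique so far: 9)
  Token 11: 'soft' -> duplicate (unique so far: 9)
  Token 12: 'near' -> NEW (unique so far: 10)
  Token 13: 'fish' -> NEW (unique so far: 11)
Unique types: ('and', 'dark', 'dog', 'fish', 'happy', 'near', 'red', 'river', 'saw', 'soft', 'this')
Vocabulary size: 11

11


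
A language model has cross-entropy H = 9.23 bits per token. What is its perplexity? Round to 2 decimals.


Perplexity formula: PP = 2^H
H = 9.23
PP = 2^9.23
Decompose: 2^9.23 = 2^9 * 2^0.23
2^9 = 512, 2^0.23 ~ 1.1728349
PP ~ 512 * 1.1728349 = 600.4914688
Rounded to 2 decimals: 600.49

600.49


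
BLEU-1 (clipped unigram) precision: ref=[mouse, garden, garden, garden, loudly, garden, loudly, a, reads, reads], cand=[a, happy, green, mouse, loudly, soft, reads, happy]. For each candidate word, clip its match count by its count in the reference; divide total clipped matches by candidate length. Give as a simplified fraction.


Reference word counts: {'a': 1, 'garden': 4, 'loudly': 2, 'mouse': 1, 'reads': 2}
Checking each candidate word (with clipping):
  'a' -> in reference (ref count 1, used 1/1) -> match (matches: 1)
  'happy' -> not in reference -> no match (matches: 1)
  'green' -> not in reference -> no match (matches: 1)
  'mouse' -> in reference (ref count 1, used 1/1) -> match (matches: 2)
  'loudly' -> in reference (ref count 2, used 1/2) -> match (matches: 3)
  'soft' -> not in reference -> no match (matches: 3)
  'reads' -> in reference (ref count 2, used 1/2) -> match (matches: 4)
  'happy' -> not in reference -> no match (matches: 4)
Clipped matches: 4, Candidate length: 8
Precision = 4/8 = 1/2

1/2


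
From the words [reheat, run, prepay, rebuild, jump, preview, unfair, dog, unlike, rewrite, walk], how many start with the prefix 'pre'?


Checking each word for prefix 'pre':
  'reheat' -> no (count: 0)
  'run' -> no (count: 0)
  'prepay' -> YES, starts with 'pre' (count: 1)
  'rebuild' -> no (count: 1)
  'jump' -> no (count: 1)
  'preview' -> YES, starts with 'pre' (count: 2)
  'unfair' -> no (count: 2)
  'dog' -> no (count: 2)
  'unlike' -> no (count: 2)
  'rewrite' -> no (count: 2)
  'walk' -> no (count: 2)
Total with prefix 'pre': 2

2


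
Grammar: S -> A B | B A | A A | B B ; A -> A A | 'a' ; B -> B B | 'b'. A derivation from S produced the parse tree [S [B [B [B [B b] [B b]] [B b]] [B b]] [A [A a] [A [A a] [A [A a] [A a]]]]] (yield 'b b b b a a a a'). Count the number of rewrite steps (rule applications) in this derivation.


Every bracketed nonterminal node [X ...] in the tree is produced by exactly one rule application.
Reading the tree off as a leftmost derivation:
  Step 1: S  =>  B A   (applied S -> B A)
  Step 2: B A  =>  B B A   (applied B -> B B)
  Step 3: B B A  =>  B B B A   (applied B -> B B)
  Step 4: B B B A  =>  B B B B A   (applied B -> B B)
  Step 5: B B B B A  =>  b B B B A   (applied B -> b)
  Step 6: b B B B A  =>  b b B B A   (applied B -> b)
  Step 7: b b B B A  =>  b b b B A   (applied B -> b)
  Step 8: b b b B A  =>  b b b b A   (applied B -> b)
  Step 9: b b b b A  =>  b b b b A A   (applied A -> A A)
  Step 10: b b b b A A  =>  b b b b a A   (applied A -> a)
  Step 11: b b b b a A  =>  b b b b a A A   (applied A -> A A)
  Step 12: b b b b a A A  =>  b b b b a a A   (applied A -> a)
  Step 13: b b b b a a A  =>  b b b b a a A A   (applied A -> A A)
  Step 14: b b b b a a A A  =>  b b b b a a a A   (applied A -> a)
  Step 15: b b b b a a a A  =>  b b b b a a a a   (applied A -> a)
Final yield: b b b b a a a a
Total rewrite steps: 15

15


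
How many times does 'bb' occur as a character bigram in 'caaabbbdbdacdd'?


Scanning 'caaabbbdbdacdd' for bigram 'bb':
  Position 0: 'ca' -> no
  Position 1: 'aa' -> no
  Position 2: 'aa' -> no
  Position 3: 'ab' -> no
  Position 4: 'bb' -> MATCH
  Position 5: 'bb' -> MATCH
  Position 6: 'bd' -> no
  Position 7: 'db' -> no
  Position 8: 'bd' -> no
  Position 9: 'da' -> no
  Position 10: 'ac' -> no
  Position 11: 'cd' -> no
  Position 12: 'dd' -> no
Total matches: 2

2


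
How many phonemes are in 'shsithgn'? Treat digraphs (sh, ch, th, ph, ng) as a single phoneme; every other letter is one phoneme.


Parsing 'shsithgn' greedily, digraphs first:
  'sh' -> digraph (1 consonant phoneme) (phonemes so far: 1)
  's' -> consonant phoneme (phonemes so far: 2)
  'i' -> vowel phoneme (phonemes so far: 3)
  'th' -> digraph (1 consonant phoneme) (phonemes so far: 4)
  'g' -> consonant phoneme (phonemes so far: 5)
  'n' -> consonant phoneme (phonemes so far: 6)
Total phonemes: 6

6


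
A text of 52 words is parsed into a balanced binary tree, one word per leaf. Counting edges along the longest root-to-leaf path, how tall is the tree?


In a balanced binary tree with n leaves the deepest leaf is ceil(log2(n)) edges below the root.
log2(52) = 5.7004
ceil(5.7004) = 6
height (edges) = 6

6


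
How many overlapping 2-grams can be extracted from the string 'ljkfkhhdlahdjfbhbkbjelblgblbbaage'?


String 'ljkfkhhdlahdjfbhbkbjelblgblbbaage' has length L = 33.
Number of overlapping n-grams = L - n + 1
Substituting: 33 - 2 + 1 = 32

32


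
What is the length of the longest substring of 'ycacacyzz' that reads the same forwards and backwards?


Scanning 'ycacacyzz' for palindromic substrings.
Substring at positions 0-6: 'ycacacy'.
Check: reverse('ycacacy') = 'ycacacy' -> palindrome confirmed.
Neighbouring characters ('-' / 'z') break symmetry, so it cannot extend further.
No longer palindromic substring exists; longest length = 7

7


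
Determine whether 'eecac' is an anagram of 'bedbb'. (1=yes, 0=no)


Sort characters of 'eecac': 'accee'
Sort characters of 'bedbb': 'bbbde'
Sorted forms differ -> they are NOT anagrams
Result: 0

0


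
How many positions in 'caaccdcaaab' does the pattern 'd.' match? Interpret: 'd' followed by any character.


Pattern: d. means 'd' followed by any character.
Scanning 'caaccdcaaab' position-by-position:
  Pos 0: window 'ca' -> no
  Pos 1: window 'aa' -> no
  Pos 2: window 'ac' -> no
  Pos 3: window 'cc' -> no
  Pos 4: window 'cd' -> no
  Pos 5: window 'dc' -> MATCH
  Pos 6: window 'ca' -> no
  Pos 7: window 'aa' -> no
  Pos 8: window 'aa' -> no
  Pos 9: window 'ab' -> no
  Pos 10: window 'b' -> no
Total matches: 1

1


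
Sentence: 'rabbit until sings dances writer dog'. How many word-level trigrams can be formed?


Word trigrams from [6] words:
  Trigram 1: (rabbit until sings)
  Trigram 2: (until sings dances)
  Trigram 3: (sings dances writer)
  Trigram 4: (dances writer dog)
Total word trigrams: 6 - 2 = 4

4


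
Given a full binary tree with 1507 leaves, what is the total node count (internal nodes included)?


Leaf nodes (terminals): 1507
Internal nodes = n - 1 = 1507 - 1 = 1506
Total = leaves + internal = 1507 + 1506 = 3013

3013


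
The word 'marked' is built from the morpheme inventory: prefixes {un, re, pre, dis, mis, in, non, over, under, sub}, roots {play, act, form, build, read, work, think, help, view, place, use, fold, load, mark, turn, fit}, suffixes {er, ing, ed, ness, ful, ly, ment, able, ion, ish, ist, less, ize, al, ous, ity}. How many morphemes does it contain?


Segmenting 'marked' against the inventory:
  'mark' -> root (morpheme 1)
  'ed' -> suffix (morpheme 2)
Total morphemes: 2

2


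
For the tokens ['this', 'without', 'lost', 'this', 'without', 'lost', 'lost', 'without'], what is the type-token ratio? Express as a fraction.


Tokens: 8
Unique types: ('lost', 'this', 'without') = 3
TTR = 3/8
Already in lowest terms.

3/8


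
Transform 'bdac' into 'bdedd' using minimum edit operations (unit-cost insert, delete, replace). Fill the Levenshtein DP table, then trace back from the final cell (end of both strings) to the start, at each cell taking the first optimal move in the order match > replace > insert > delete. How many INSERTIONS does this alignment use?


Edit distance = 3. Backtracking from cell (4, 5) with preference match > replace > insert > delete,
then listing the resulting alignment 'bdac' -> 'bdedd' left to right:
  Step 1: keep 'b'
  Step 2: keep 'd'
  Step 3: insert 'e' [insertion #1]
  Step 4: replace a->d
  Step 5: replace c->d
Total insertions: 1

1


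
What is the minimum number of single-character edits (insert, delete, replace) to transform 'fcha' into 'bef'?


Building DP table for s1='fcha' (len 4) and s2='bef' (len 3):
       b  e  f
    0  1  2  3
  f 1  1  2  2
  c 2  2  2  3
  h 3  3  3  3
  a 4  4  4  4
Edit distance = dp[4][3] = 4

4


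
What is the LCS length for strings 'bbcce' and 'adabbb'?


DP table for LCS of 'bbcce' and 'adabbb':
       a  d  a  b  b  b
    0  0  0  0  0  0  0
  b 0  0  0  0  1  1  1
  b 0  0  0  0  1  2  2
  c 0  0  0  0  1  2  2
  c 0  0  0  0  1  2  2
  e 0  0  0  0  1  2  2
LCS: 'bb'
LCS length = 2

2


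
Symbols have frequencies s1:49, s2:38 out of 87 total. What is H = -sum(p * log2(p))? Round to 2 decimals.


Computing entropy H = -sum(p_i * log2(p_i)):
  s1: p = 49/87 = 0.5632, -p*log2(p) = 0.4665
  s2: p = 38/87 = 0.4368, -p*log2(p) = 0.5220
H = sum of terms = 0.9885
Rounded to 2 decimals: 0.99

0.99


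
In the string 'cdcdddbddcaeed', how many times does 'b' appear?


Scanning 'cdcdddbddcaeed' for 'b':
  Position 6: 'b' -> MATCH (count: 1)
Total occurrences of 'b': 1

1


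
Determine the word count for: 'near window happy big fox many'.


Counting words by splitting on spaces:
  Word 1: 'near'
  Word 2: 'window'
  Word 3: 'happy'
  Word 4: 'big'
  Word 5: 'fox'
  Word 6: 'many'
Total words: 6

6


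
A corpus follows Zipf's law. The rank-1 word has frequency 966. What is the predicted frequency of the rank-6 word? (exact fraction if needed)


Zipf's law: freq(rank) = f1 / rank
f1 = 966, rank = 6
freq = 966 / 6
= 161

161


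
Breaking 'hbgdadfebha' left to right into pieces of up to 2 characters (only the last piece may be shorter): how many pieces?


'hbgdadfebha' has 11 characters.
Chunking with max size 2:
  Chunk 1: 'hb' (positions 0-1)
  Chunk 2: 'gd' (positions 2-3)
  Chunk 3: 'ad' (positions 4-5)
  Chunk 4: 'fe' (positions 6-7)
  Chunk 5: 'bh' (positions 8-9)
  Chunk 6: 'a' (positions 10-10)
Total chunks: ceil(11 / 2) = 6

6


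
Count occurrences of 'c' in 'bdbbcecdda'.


Scanning 'bdbbcecdda' for 'c':
  Position 4: 'c' -> MATCH (count: 1)
  Position 6: 'c' -> MATCH (count: 2)
Total occurrences of 'c': 2

2


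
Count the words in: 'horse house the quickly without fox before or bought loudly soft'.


Counting words by splitting on spaces:
  Word 1: 'horse'
  Word 2: 'house'
  Word 3: 'the'
  Word 4: 'quickly'
  Word 5: 'without'
  Word 6: 'fox'
  Word 7: 'before'
  Word 8: 'or'
  Word 9: 'bought'
  Word 10: 'loudly'
  Word 11: 'soft'
Total words: 11

11


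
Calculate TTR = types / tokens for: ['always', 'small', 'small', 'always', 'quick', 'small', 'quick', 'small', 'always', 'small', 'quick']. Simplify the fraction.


Tokens: 11
Unique types: ('always', 'quick', 'small') = 3
TTR = 3/11
Already in lowest terms.

3/11


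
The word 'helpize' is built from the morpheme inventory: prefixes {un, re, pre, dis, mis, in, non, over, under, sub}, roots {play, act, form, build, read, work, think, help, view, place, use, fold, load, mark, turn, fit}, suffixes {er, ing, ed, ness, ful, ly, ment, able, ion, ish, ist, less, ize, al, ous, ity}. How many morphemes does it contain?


Segmenting 'helpize' against the inventory:
  'help' -> root (morpheme 1)
  'ize' -> suffix (morpheme 2)
Total morphemes: 2

2


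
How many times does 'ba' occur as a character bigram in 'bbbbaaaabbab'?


Scanning 'bbbbaaaabbab' for bigram 'ba':
  Position 0: 'bb' -> no
  Position 1: 'bb' -> no
  Position 2: 'bb' -> no
  Position 3: 'ba' -> MATCH
  Position 4: 'aa' -> no
  Position 5: 'aa' -> no
  Position 6: 'aa' -> no
  Position 7: 'ab' -> no
  Position 8: 'bb' -> no
  Position 9: 'ba' -> MATCH
  Position 10: 'ab' -> no
Total matches: 2

2


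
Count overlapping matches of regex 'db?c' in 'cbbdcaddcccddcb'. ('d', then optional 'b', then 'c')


Pattern: db?c means 'd', then optional 'b', then 'c'.
Scanning 'cbbdcaddcccddcb' position-by-position:
  Pos 0: window 'cbb' -> no
  Pos 1: window 'bbd' -> no
  Pos 2: window 'bdc' -> no
  Pos 3: window 'dca' -> MATCH
  Pos 4: window 'cad' -> no
  Pos 5: window 'add' -> no
  Pos 6: window 'ddc' -> no
  Pos 7: window 'dcc' -> MATCH
  Pos 8: window 'ccc' -> no
  Pos 9: window 'ccd' -> no
  Pos 10: window 'cdd' -> no
  Pos 11: window 'ddc' -> no
  Pos 12: window 'dcb' -> MATCH
  Pos 13: window 'cb' -> no
  Pos 14: window 'b' -> no
Total matches: 3

3


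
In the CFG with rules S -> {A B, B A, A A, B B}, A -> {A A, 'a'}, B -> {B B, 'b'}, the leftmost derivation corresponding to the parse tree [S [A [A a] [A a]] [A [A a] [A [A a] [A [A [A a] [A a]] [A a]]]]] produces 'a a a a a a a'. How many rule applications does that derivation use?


Every bracketed nonterminal node [X ...] in the tree is produced by exactly one rule application.
Reading the tree off as a leftmost derivation:
  Step 1: S  =>  A A   (applied S -> A A)
  Step 2: A A  =>  A A A   (applied A -> A A)
  Step 3: A A A  =>  a A A   (applied A -> a)
  Step 4: a A A  =>  a a A   (applied A -> a)
  Step 5: a a A  =>  a a A A   (applied A -> A A)
  Step 6: a a A A  =>  a a a A   (applied A -> a)
  Step 7: a a a A  =>  a a a A A   (applied A -> A A)
  Step 8: a a a A A  =>  a a a a A   (applied A -> a)
  Step 9: a a a a A  =>  a a a a A A   (applied A -> A A)
  Step 10: a a a a A A  =>  a a a a A A A   (applied A -> A A)
  Step 11: a a a a A A A  =>  a a a a a A A   (applied A -> a)
  Step 12: a a a a a A A  =>  a a a a a a A   (applied A -> a)
  Step 13: a a a a a a A  =>  a a a a a a a   (applied A -> a)
Final yield: a a a a a a a
Total rewrite steps: 13

13


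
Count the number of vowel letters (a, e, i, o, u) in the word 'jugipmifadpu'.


Scanning each character of 'jugipmifadpu':
  Position 1: 'j' -> consonant (running count: 0)
  Position 2: 'u' -> vowel (running count: 1)
  Position 3: 'g' -> consonant (running count: 1)
  Position 4: 'i' -> vowel (running count: 2)
  Position 5: 'p' -> consonant (running count: 2)
  Position 6: 'm' -> consonant (running count: 2)
  Position 7: 'i' -> vowel (running count: 3)
  Position 8: 'f' -> consonant (running count: 3)
  Position 9: 'a' -> vowel (running count: 4)
  Position 10: 'd' -> consonant (running count: 4)
  Position 11: 'p' -> consonant (running count: 4)
  Position 12: 'u' -> vowel (running count: 5)
Total vowels: 5

5


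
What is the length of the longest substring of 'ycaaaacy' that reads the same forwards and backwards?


Scanning 'ycaaaacy' for palindromic substrings.
Substring at positions 0-7: 'ycaaaacy'.
Check: reverse('ycaaaacy') = 'ycaaaacy' -> palindrome confirmed.
No longer palindromic substring exists; longest length = 8

8


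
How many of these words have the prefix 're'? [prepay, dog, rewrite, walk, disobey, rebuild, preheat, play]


Checking each word for prefix 're':
  'prepay' -> no (count: 0)
  'dog' -> no (count: 0)
  'rewrite' -> YES, starts with 're' (count: 1)
  'walk' -> no (count: 1)
  'disobey' -> no (count: 1)
  'rebuild' -> YES, starts with 're' (count: 2)
  'preheat' -> no (count: 2)
  'play' -> no (count: 2)
Total with prefix 're': 2

2


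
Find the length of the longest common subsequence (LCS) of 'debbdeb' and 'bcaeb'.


DP table for LCS of 'debbdeb' and 'bcaeb':
       b  c  a  e  b
    0  0  0  0  0  0
  d 0  0  0  0  0  0
  e 0  0  0  0  1  1
  b 0  1  1  1  1  2
  b 0  1  1  1  1  2
  d 0  1  1  1  1  2
  e 0  1  1  1  2  2
  b 0  1  1  1  2  3
LCS: 'beb'
LCS length = 3

3


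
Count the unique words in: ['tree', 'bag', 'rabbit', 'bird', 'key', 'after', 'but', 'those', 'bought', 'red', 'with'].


Listing all tokens and tracking unique types:
  Token 1: 'tree' -> NEW (unique so far: 1)
  Token 2: 'bag' -> NEW (unique so far: 2)
  Token 3: 'rabbit' -> NEW (unique so far: 3)
  Token 4: 'bird' -> NEW (unique so far: 4)
  Token 5: 'key' -> NEW (unique so far: 5)
  Token 6: 'after' -> NEW (unique so far: 6)
  Token 7: 'but' -> NEW (unique so far: 7)
  Token 8: 'those' -> NEW (unique so far: 8)
  Token 9: 'bought' -> NEW (unique so far: 9)
  Token 10: 'red' -> NEW (unique so far: 10)
  Token 11: 'with' -> NEW (unique so far: 11)
Unique types: ('after', 'bag', 'bird', 'bought', 'but', 'key', 'rabbit', 'red', 'those', 'tree', 'with')
Vocabulary size: 11

11


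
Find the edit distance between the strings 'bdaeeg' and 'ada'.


Building DP table for s1='bdaeeg' (len 6) and s2='ada' (len 3):
       a  d  a
    0  1  2  3
  b 1  1  2  3
  d 2  2  1  2
  a 3  2  2  1
  e 4  3  3  2
  e 5  4  4  3
  g 6  5  5  4
Edit distance = dp[6][3] = 4

4


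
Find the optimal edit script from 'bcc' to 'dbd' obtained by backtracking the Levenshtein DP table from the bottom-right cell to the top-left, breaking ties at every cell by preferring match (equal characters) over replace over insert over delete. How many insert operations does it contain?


Edit distance = 3. Backtracking from cell (3, 3) with preference match > replace > insert > delete,
then listing the resulting alignment 'bcc' -> 'dbd' left to right:
  Step 1: replace b->d
  Step 2: replace c->b
  Step 3: replace c->d
Total insertions: 0

0


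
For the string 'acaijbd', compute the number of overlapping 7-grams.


String 'acaijbd' has length L = 7.
Number of overlapping n-grams = L - n + 1
Substituting: 7 - 7 + 1 = 1

1


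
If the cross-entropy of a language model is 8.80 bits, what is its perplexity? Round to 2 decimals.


Perplexity formula: PP = 2^H
H = 8.80
PP = 2^8.80
Decompose: 2^8.80 = 2^8 * 2^0.80
2^8 = 256, 2^0.80 ~ 1.7411011
PP ~ 256 * 1.7411011 = 445.7218816
Rounded to 2 decimals: 445.72

445.72


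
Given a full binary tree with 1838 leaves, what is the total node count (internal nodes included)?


Leaf nodes (terminals): 1838
Internal nodes = n - 1 = 1838 - 1 = 1837
Total = leaves + internal = 1838 + 1837 = 3675

3675


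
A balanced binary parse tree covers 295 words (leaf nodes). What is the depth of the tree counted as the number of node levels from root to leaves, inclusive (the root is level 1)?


In a balanced binary tree with n leaves the deepest leaf is ceil(log2(n)) edges below the root,
so counting node levels inclusive of root and leaves gives ceil(log2(n)) + 1 levels.
log2(295) = 8.2046
ceil(8.2046) = 9
levels = 9 + 1 = 10

10


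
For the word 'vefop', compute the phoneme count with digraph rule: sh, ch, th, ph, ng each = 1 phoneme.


Parsing 'vefop' greedily, digraphs first:
  'v' -> consonant phoneme (phonemes so far: 1)
  'e' -> vowel phoneme (phonemes so far: 2)
  'f' -> consonant phoneme (phonemes so far: 3)
  'o' -> vowel phoneme (phonemes so far: 4)
  'p' -> consonant phoneme (phonemes so far: 5)
Total phonemes: 5

5


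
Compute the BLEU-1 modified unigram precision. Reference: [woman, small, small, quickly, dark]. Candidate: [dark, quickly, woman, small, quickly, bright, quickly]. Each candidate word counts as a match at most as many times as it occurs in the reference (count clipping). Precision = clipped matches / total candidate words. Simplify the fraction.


Reference word counts: {'dark': 1, 'quickly': 1, 'small': 2, 'woman': 1}
Checking each candidate word (with clipping):
  'dark' -> in reference (ref count 1, used 1/1) -> match (matches: 1)
  'quickly' -> in reference (ref count 1, used 1/1) -> match (matches: 2)
  'woman' -> in reference (ref count 1, used 1/1) -> match (matches: 3)
  'small' -> in reference (ref count 2, used 1/2) -> match (matches: 4)
  'quickly' -> ref count 1 already used up (1/1) -> clipped, no match (matches: 4)
  'bright' -> not in reference -> no match (matches: 4)
  'quickly' -> ref count 1 already used up (1/1) -> clipped, no match (matches: 4)
Clipped matches: 4, Candidate length: 7
Precision = 4/7

4/7


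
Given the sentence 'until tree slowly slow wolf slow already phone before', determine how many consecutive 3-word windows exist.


Word trigrams from [9] words:
  Trigram 1: (until tree slowly)
  Trigram 2: (tree slowly slow)
  Trigram 3: (slowly slow wolf)
  Trigram 4: (slow wolf slow)
  Trigram 5: (wolf slow already)
  Trigram 6: (slow already phone)
  Trigram 7: (already phone before)
Total word trigrams: 9 - 2 = 7

7


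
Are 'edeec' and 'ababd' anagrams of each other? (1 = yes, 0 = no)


Sort characters of 'edeec': 'cdeee'
Sort characters of 'ababd': 'aabbd'
Sorted forms differ -> they are NOT anagrams
Result: 0

0


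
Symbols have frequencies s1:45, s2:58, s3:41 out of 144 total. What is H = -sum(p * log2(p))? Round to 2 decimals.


Computing entropy H = -sum(p_i * log2(p_i)):
  s1: p = 45/144 = 0.3125, -p*log2(p) = 0.5244
  s2: p = 58/144 = 0.4028, -p*log2(p) = 0.5284
  s3: p = 41/144 = 0.2847, -p*log2(p) = 0.5160
H = sum of terms = 1.5688
Rounded to 2 decimals: 1.57

1.57


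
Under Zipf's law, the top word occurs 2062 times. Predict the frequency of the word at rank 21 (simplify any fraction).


Zipf's law: freq(rank) = f1 / rank
f1 = 2062, rank = 21
freq = 2062 / 21
GCD(2062, 21) = 1
Simplified: 2062/21

2062/21


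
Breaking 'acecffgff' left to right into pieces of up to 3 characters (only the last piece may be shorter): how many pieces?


'acecffgff' has 9 characters.
Chunking with max size 3:
  Chunk 1: 'ace' (positions 0-2)
  Chunk 2: 'cff' (positions 3-5)
  Chunk 3: 'gff' (positions 6-8)
Total chunks: ceil(9 / 3) = 3

3


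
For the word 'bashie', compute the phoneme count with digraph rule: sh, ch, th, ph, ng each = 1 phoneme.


Parsing 'bashie' greedily, digraphs first:
  'b' -> consonant phoneme (phonemes so far: 1)
  'a' -> vowel phoneme (phonemes so far: 2)
  'sh' -> digraph (1 consonant phoneme) (phonemes so far: 3)
  'i' -> vowel phoneme (phonemes so far: 4)
  'e' -> vowel phoneme (phonemes so far: 5)
Total phonemes: 5

5


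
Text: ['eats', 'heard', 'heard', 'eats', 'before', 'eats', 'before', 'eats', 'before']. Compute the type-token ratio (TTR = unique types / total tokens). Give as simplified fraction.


Tokens: 9
Unique types: ('before', 'eats', 'heard') = 3
TTR = 3/9
Simplify: divide both by 3 -> 1/3
TTR = 1/3

1/3


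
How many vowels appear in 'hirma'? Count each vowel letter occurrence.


Scanning each character of 'hirma':
  Position 1: 'h' -> consonant (running count: 0)
  Position 2: 'i' -> vowel (running count: 1)
  Position 3: 'r' -> consonant (running count: 1)
  Position 4: 'm' -> consonant (running count: 1)
  Position 5: 'a' -> vowel (running count: 2)
Total vowels: 2

2


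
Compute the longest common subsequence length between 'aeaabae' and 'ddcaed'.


DP table for LCS of 'aeaabae' and 'ddcaed':
       d  d  c  a  e  d
    0  0  0  0  0  0  0
  a 0  0  0  0  1  1  1
  e 0  0  0  0  1  2  2
  a 0  0  0  0  1  2  2
  a 0  0  0  0  1  2  2
  b 0  0  0  0  1  2  2
  a 0  0  0  0  1  2  2
  e 0  0  0  0  1  2  2
LCS: 'ae'
LCS length = 2

2


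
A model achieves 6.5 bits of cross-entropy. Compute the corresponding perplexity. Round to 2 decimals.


Perplexity formula: PP = 2^H
H = 6.5
PP = 2^6.5
Decompose: 2^6.5 = 2^6 * 2^0.5 = 2^6 * sqrt(2)
2^6 = 64, sqrt(2) ~ 1.4142136
PP ~ 64 * 1.4142136 = 90.5096704
Rounded to 2 decimals: 90.51

90.51


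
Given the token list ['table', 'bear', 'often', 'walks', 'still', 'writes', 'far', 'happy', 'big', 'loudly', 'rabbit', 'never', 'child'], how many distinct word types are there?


Listing all tokens and tracking unique types:
  Token 1: 'table' -> NEW (unique so far: 1)
  Token 2: 'bear' -> NEW (unique so far: 2)
  Token 3: 'often' -> NEW (unique so far: 3)
  Token 4: 'walks' -> NEW (unique so far: 4)
  Token 5: 'still' -> NEW (unique so far: 5)
  Token 6: 'writes' -> NEW (unique so far: 6)
  Token 7: 'far' -> NEW (unique so far: 7)
  Token 8: 'happy' -> NEW (unique so far: 8)
  Token 9: 'big' -> NEW (unique so far: 9)
  Token 10: 'loudly' -> NEW (unique so far: 10)
  Token 11: 'rabbit' -> NEW (unique so far: 11)
  Token 12: 'never' -> NEW (unique so far: 12)
  Token 13: 'child' -> NEW (unique so far: 13)
Unique types: ('bear', 'big', 'child', 'far', 'happy', 'loudly', 'never', 'often', 'rabbit', 'still', 'table', 'walks', 'writes')
Vocabulary size: 13

13


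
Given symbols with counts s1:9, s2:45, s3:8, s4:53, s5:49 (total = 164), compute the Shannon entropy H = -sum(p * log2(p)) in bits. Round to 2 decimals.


Computing entropy H = -sum(p_i * log2(p_i)):
  s1: p = 9/164 = 0.0549, -p*log2(p) = 0.2298
  s2: p = 45/164 = 0.2744, -p*log2(p) = 0.5119
  s3: p = 8/164 = 0.0488, -p*log2(p) = 0.2126
  s4: p = 53/164 = 0.3232, -p*log2(p) = 0.5266
  s5: p = 49/164 = 0.2988, -p*log2(p) = 0.5207
H = sum of terms = 2.0016
Rounded to 2 decimals: 2.00

2.00


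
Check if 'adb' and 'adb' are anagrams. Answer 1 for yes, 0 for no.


Sort characters of 'adb': 'abd'
Sort characters of 'adb': 'abd'
Sorted forms match -> they ARE anagrams
Result: 1

1


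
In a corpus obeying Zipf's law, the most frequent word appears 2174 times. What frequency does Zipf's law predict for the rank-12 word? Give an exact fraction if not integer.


Zipf's law: freq(rank) = f1 / rank
f1 = 2174, rank = 12
freq = 2174 / 12
GCD(2174, 12) = 2
Simplified: 1087/6

1087/6


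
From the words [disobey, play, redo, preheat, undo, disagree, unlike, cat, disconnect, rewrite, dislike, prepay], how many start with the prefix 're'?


Checking each word for prefix 're':
  'disobey' -> no (count: 0)
  'play' -> no (count: 0)
  'redo' -> YES, starts with 're' (count: 1)
  'preheat' -> no (count: 1)
  'undo' -> no (count: 1)
  'disagree' -> no (count: 1)
  'unlike' -> no (count: 1)
  'cat' -> no (count: 1)
  'disconnect' -> no (count: 1)
  'rewrite' -> YES, starts with 're' (count: 2)
  'dislike' -> no (count: 2)
  'prepay' -> no (count: 2)
Total with prefix 're': 2

2


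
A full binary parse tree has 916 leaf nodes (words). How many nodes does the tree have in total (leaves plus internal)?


Leaf nodes (terminals): 916
Internal nodes = n - 1 = 916 - 1 = 915
Total = leaves + internal = 916 + 915 = 1831

1831


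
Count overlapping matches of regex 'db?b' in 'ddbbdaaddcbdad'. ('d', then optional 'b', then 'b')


Pattern: db?b means 'd', then optional 'b', then 'b'.
Scanning 'ddbbdaaddcbdad' position-by-position:
  Pos 0: window 'ddb' -> no
  Pos 1: window 'dbb' -> MATCH
  Pos 2: window 'bbd' -> no
  Pos 3: window 'bda' -> no
  Pos 4: window 'daa' -> no
  Pos 5: window 'aad' -> no
  Pos 6: window 'add' -> no
  Pos 7: window 'ddc' -> no
  Pos 8: window 'dcb' -> no
  Pos 9: window 'cbd' -> no
  Pos 10: window 'bda' -> no
  Pos 11: window 'dad' -> no
  Pos 12: window 'ad' -> no
  Pos 13: window 'd' -> no
Total matches: 1

1


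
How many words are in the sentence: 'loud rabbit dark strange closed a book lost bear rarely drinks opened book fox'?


Counting words by splitting on spaces:
  Word 1: 'loud'
  Word 2: 'rabbit'
  Word 3: 'dark'
  Word 4: 'strange'
  Word 5: 'closed'
  Word 6: 'a'
  Word 7: 'book'
  Word 8: 'lost'
  Word 9: 'bear'
  Word 10: 'rarely'
  Word 11: 'drinks'
  Word 12: 'opened'
  Word 13: 'book'
  Word 14: 'fox'
Total words: 14

14


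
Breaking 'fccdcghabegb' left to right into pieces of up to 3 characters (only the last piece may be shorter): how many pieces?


'fccdcghabegb' has 12 characters.
Chunking with max size 3:
  Chunk 1: 'fcc' (positions 0-2)
  Chunk 2: 'dcg' (positions 3-5)
  Chunk 3: 'hab' (positions 6-8)
  Chunk 4: 'egb' (positions 9-11)
Total chunks: ceil(12 / 3) = 4

4


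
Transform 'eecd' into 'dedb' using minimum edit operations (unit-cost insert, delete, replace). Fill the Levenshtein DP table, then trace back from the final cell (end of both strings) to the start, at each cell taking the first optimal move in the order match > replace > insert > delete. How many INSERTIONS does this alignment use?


Edit distance = 3. Backtracking from cell (4, 4) with preference match > replace > insert > delete,
then listing the resulting alignment 'eecd' -> 'dedb' left to right:
  Step 1: replace e->d
  Step 2: keep 'e'
  Step 3: replace c->d
  Step 4: replace d->b
Total insertions: 0

0


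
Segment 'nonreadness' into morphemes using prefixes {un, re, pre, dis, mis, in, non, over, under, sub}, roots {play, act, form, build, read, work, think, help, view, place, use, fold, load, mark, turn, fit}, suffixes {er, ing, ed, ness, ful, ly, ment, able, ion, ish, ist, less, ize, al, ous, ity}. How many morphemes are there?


Segmenting 'nonreadness' against the inventory:
  'non' -> prefix (morpheme 1)
  'read' -> root (morpheme 2)
  'ness' -> suffix (morpheme 3)
Total morphemes: 3

3


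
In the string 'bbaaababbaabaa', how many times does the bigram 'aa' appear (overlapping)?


Scanning 'bbaaababbaabaa' for bigram 'aa':
  Position 0: 'bb' -> no
  Position 1: 'ba' -> no
  Position 2: 'aa' -> MATCH
  Position 3: 'aa' -> MATCH
  Position 4: 'ab' -> no
  Position 5: 'ba' -> no
  Position 6: 'ab' -> no
  Position 7: 'bb' -> no
  Position 8: 'ba' -> no
  Position 9: 'aa' -> MATCH
  Position 10: 'ab' -> no
  Position 11: 'ba' -> no
  Position 12: 'aa' -> MATCH
Total matches: 4

4


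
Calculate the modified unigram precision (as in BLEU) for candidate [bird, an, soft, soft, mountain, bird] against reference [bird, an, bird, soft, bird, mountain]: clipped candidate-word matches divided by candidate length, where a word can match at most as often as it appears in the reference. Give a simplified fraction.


Reference word counts: {'an': 1, 'bird': 3, 'mountain': 1, 'soft': 1}
Checking each candidate word (with clipping):
  'bird' -> in reference (ref count 3, used 1/3) -> match (matches: 1)
  'an' -> in reference (ref count 1, used 1/1) -> match (matches: 2)
  'soft' -> in reference (ref count 1, used 1/1) -> match (matches: 3)
  'soft' -> ref count 1 already used up (1/1) -> clipped, no match (matches: 3)
  'mountain' -> in reference (ref count 1, used 1/1) -> match (matches: 4)
  'bird' -> in reference (ref count 3, used 2/3) -> match (matches: 5)
Clipped matches: 5, Candidate length: 6
Precision = 5/6

5/6


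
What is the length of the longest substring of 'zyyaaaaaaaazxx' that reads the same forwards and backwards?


Scanning 'zyyaaaaaaaazxx' for palindromic substrings.
Substring at positions 3-10: 'aaaaaaaa'.
Check: reverse('aaaaaaaa') = 'aaaaaaaa' -> palindrome confirmed.
Neighbouring characters ('y' / 'z') break symmetry, so it cannot extend further.
No longer palindromic substring exists; longest length = 8

8


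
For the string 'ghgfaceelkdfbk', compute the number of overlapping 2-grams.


String 'ghgfaceelkdfbk' has length L = 14.
Number of overlapping n-grams = L - n + 1
Substituting: 14 - 2 + 1 = 13

13


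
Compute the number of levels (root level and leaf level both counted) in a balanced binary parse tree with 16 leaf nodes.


In a balanced binary tree with n leaves the deepest leaf is ceil(log2(n)) edges below the root,
so counting node levels inclusive of root and leaves gives ceil(log2(n)) + 1 levels.
log2(16) = 4.0000
ceil(4.0000) = 4
levels = 4 + 1 = 5

5


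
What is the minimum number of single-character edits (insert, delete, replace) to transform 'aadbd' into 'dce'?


Building DP table for s1='aadbd' (len 5) and s2='dce' (len 3):
       d  c  e
    0  1  2  3
  a 1  1  2  3
  a 2  2  2  3
  d 3  2  3  3
  b 4  3  3  4
  d 5  4  4  4
Edit distance = dp[5][3] = 4

4


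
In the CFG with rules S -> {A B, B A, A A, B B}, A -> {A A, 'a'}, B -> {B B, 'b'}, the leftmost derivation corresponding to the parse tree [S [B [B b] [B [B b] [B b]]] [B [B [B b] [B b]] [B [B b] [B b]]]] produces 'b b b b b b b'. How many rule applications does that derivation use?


Every bracketed nonterminal node [X ...] in the tree is produced by exactly one rule application.
Reading the tree off as a leftmost derivation:
  Step 1: S  =>  B B   (applied S -> B B)
  Step 2: B B  =>  B B B   (applied B -> B B)
  Step 3: B B B  =>  b B B   (applied B -> b)
  Step 4: b B B  =>  b B B B   (applied B -> B B)
  Step 5: b B B B  =>  b b B B   (applied B -> b)
  Step 6: b b B B  =>  b b b B   (applied B -> b)
  Step 7: b b b B  =>  b b b B B   (applied B -> B B)
  Step 8: b b b B B  =>  b b b B B B   (applied B -> B B)
  Step 9: b b b B B B  =>  b b b b B B   (applied B -> b)
  Step 10: b b b b B B  =>  b b b b b B   (applied B -> b)
  Step 11: b b b b b B  =>  b b b b b B B   (applied B -> B B)
  Step 12: b b b b b B B  =>  b b b b b b B   (applied B -> b)
  Step 13: b b b b b b B  =>  b b b b b b b   (applied B -> b)
Final yield: b b b b b b b
Total rewrite steps: 13

13
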